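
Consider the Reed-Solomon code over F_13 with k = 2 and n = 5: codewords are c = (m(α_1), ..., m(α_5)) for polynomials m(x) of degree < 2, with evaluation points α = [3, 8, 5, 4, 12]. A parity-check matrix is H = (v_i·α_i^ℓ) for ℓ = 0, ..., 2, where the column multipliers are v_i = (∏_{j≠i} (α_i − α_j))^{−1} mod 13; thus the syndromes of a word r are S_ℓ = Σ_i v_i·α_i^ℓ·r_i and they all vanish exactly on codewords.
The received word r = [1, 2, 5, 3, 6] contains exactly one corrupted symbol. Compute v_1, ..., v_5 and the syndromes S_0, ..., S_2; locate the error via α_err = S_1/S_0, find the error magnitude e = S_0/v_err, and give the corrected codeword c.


S = (8, 12, 5), error at position 2, error magnitude e = 4, c = [1, 11, 5, 3, 6].

Step 1: column multipliers v_i = (∏_{j≠i}(α_i − α_j))^{−1} mod 13.
  i = 1 (α = 3): (3−8)(3−5)(3−4)(3−12) = (−5)·(−2)·(−1)·(−9) = 90 ≡ 12, so v_1 = 12^{−1} = 12 (mod 13).
  i = 2 (α = 8): (8−3)(8−5)(8−4)(8−12) = 5·3·4·(−4) = −240 ≡ 7, so v_2 = 7^{−1} = 2 (mod 13).
  i = 3 (α = 5): (5−3)(5−8)(5−4)(5−12) = 2·(−3)·1·(−7) = 42 ≡ 3, so v_3 = 3^{−1} = 9 (mod 13).
  i = 4 (α = 4): (4−3)(4−8)(4−5)(4−12) = 1·(−4)·(−1)·(−8) = −32 ≡ 7, so v_4 = 7^{−1} = 2 (mod 13).
  i = 5 (α = 12): (12−3)(12−8)(12−5)(12−4) = 9·4·7·8 = 2016 ≡ 1, so v_5 = 1^{−1} = 1 (mod 13).
  v = [12, 2, 9, 2, 1].
Step 2: syndromes of r = [1, 2, 5, 3, 6] (all sums mod 13).
  S_0 = Σ v_i r_i = 12·1 + 2·2 + 9·5 + 2·3 + 1·6 = 73 ≡ 8.
  S_1 = Σ v_i α_i r_i = 12·3·1 + 2·8·2 + 9·5·5 + 2·4·3 + 1·12·6 = 389 ≡ 12.
  α_i^2 mod 13 = [9, 12, 12, 3, 1].
  S_2 = Σ v_i α_i^2 r_i = 12·9·1 + 2·12·2 + 9·12·5 + 2·3·3 + 1·1·6 = 720 ≡ 5.
  S = (8, 12, 5) ≠ 0, so r is not a codeword (an error is present).
Step 3: locate the error. For a single error e at position i, S_ℓ = v_i·e·α_i^ℓ, so α_err = S_1/S_0.
  S_0^{−1} = 8^{−1} = 5 (mod 13), so α_err = 12·5 = 60 ≡ 8 = α_2. Error position i = 2.
  Consistency check: S_2/S_1 = 5·12 = 60 ≡ 8 = α_err ✓ (single-error assumption holds).
Step 4: error magnitude e = S_0/v_2 = S_0·∏_{j≠2}(α_2 − α_j) = 8·7 = 56 ≡ 4 (mod 13).
Step 5: correct position 2: c_2 = r_2 − e = 2 − 4 ≡ 11 (mod 13). Hence c = [1, 11, 5, 3, 6].
  Check: interpolating c through the α_i gives m(x) = 8 + 2·x (degree < 2) with m(α_i) = c_i for every i, so c is indeed a codeword.


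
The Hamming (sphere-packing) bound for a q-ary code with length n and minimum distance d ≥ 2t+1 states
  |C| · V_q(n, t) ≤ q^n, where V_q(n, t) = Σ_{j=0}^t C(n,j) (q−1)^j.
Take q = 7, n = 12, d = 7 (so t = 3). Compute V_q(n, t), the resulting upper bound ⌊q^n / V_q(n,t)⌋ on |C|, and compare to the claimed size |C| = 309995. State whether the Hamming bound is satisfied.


V_q(n, t) = 49969, q^n = 13841287201, Hamming bound = 276997, |C| = 309995 > bound (violated).

Step 1: Compute V_q(n, t) = Σ_{j=0}^3 C(n, j) (q−1)^j.
  j = 0: C(12,0)·(6)^0 = 1·1 = 1.
  j = 1: C(12,1)·(6)^1 = 12·6 = 72.
  j = 2: C(12,2)·(6)^2 = 66·36 = 2376.
  j = 3: C(12,3)·(6)^3 = 220·216 = 47520.
  V_q(n, t) = 1 + 72 + 2376 + 47520 = 49969.
Step 2: q^n = 7^12 = 13841287201.
Step 3: Hamming bound ⌊q^n / V_q(n,t)⌋ = ⌊13841287201/49969⌋ = 276997.
Step 4: Compare |C| = 309995 to 276997: violated.
The claimed |C| lies above the Hamming bound, so no 7-ary code of length 12 with d ≥ 7 can have 309995 codewords.


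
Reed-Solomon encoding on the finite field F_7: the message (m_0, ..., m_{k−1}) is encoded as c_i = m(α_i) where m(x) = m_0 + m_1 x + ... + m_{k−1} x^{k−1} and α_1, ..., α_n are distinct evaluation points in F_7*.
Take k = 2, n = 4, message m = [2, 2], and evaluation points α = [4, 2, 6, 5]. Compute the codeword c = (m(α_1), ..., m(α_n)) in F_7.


c = [3, 6, 0, 5]

Message polynomial: m(x) = 2 + 2·x (mod 7).
For each evaluation point α_i, compute m(α_i) mod 7:
  α_1 = 4: Horner steps 2 → 3, so m(4) = 3.
  α_2 = 2: Horner steps 2 → 6, so m(2) = 6.
  α_3 = 6: Horner steps 2 → 0, so m(6) = 0.
  α_4 = 5: Horner steps 2 → 5, so m(5) = 5.
Codeword c = [3, 6, 0, 5] ∈ F_7^4.


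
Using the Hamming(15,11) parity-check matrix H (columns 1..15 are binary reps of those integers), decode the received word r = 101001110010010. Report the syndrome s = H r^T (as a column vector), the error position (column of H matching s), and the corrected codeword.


s = (1, 1, 1, 0)^T, error position = 14, corrected codeword c = 101001110010000

Compute s = H r^T mod 2 one row at a time:
  s_1 = 1 + 0 + 0 + 1 + 0 + 0 + 1 + 0 = 3 ≡ 1 (mod 2).
  s_2 = 0 + 0 + 1 + 1 + 0 + 0 + 1 + 0 = 3 ≡ 1 (mod 2).
  s_3 = 0 + 1 + 1 + 1 + 0 + 1 + 1 + 0 = 5 ≡ 1 (mod 2).
  s_4 = 1 + 1 + 0 + 1 + 0 + 1 + 0 + 0 = 4 ≡ 0 (mod 2).
s = (1, 1, 1, 0)^T — this equals column 14 of H (binary 1110), so error is at position 14.
Correct: flip bit 14 of r = 101001110010010 to get c = 101001110010000.


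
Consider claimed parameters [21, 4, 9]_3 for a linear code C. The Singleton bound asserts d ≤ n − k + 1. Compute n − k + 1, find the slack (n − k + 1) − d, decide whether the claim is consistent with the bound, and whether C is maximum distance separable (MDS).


Singleton RHS = n − k + 1 = 18, slack = 9, bound satisfied, not MDS.

Singleton bound: d ≤ n − k + 1.
Here n = 21, k = 4, so n − k + 1 = 18.
Given d = 9, check d ≤ 18: YES.
Slack = (n − k + 1) − d = 9.
The code is NOT MDS (slack = 9 > 0).
Description: the claimed parameters are [21, 4, 9]_3; such a code would be non-MDS.


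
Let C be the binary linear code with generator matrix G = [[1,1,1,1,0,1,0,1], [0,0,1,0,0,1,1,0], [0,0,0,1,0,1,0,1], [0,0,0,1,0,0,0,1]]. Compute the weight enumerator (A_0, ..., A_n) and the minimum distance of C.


Weight distribution: A_0 = 1, A_1 = 1, A_2 = 2, A_3 = 4, A_4 = 3, A_5 = 3, A_6 = 2. Minimum distance d = 1.

Enumerate all 2^4 = 16 messages m ∈ F_2^4.
For each, compute codeword c = mG in F_2^8, then tally its weight.
  m = 0000 → c = 00000000, weight = 0.
  m = 1000 → c = 11110101, weight = 6.
  m = 0100 → c = 00100110, weight = 3.
  m = 1100 → c = 11010011, weight = 5.
  m = 0010 → c = 00010101, weight = 3.
  m = 1010 → c = 11100000, weight = 3.
  m = 0110 → c = 00110011, weight = 4.
  m = 1110 → c = 11000110, weight = 4.
  m = 0001 → c = 00010001, weight = 2.
  m = 1001 → c = 11100100, weight = 4.
  m = 0101 → c = 00110111, weight = 5.
  m = 1101 → c = 11000010, weight = 3.
  m = 0011 → c = 00000100, weight = 1.
  m = 1011 → c = 11110001, weight = 5.
  m = 0111 → c = 00100010, weight = 2.
  m = 1111 → c = 11010111, weight = 6.
Tally weights:
  weight 0: 1 codewords.
  weight 1: 1 codewords.
  weight 2: 2 codewords.
  weight 3: 4 codewords.
  weight 4: 3 codewords.
  weight 5: 3 codewords.
  weight 6: 2 codewords.
Minimum distance d = smallest w > 0 with A_w > 0 = 1.
Sanity: Σ A_w = 16 = 2^4 = 16 ✓.


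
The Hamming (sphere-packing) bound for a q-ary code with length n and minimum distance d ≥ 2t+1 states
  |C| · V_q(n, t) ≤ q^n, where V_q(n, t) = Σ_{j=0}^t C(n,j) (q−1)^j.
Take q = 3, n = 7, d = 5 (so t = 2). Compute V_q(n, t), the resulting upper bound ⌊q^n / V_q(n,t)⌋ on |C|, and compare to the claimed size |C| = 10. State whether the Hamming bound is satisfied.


V_q(n, t) = 99, q^n = 2187, Hamming bound = 22, |C| = 10 ≤ bound (satisfied).

Step 1: Compute V_q(n, t) = Σ_{j=0}^2 C(n, j) (q−1)^j.
  j = 0: C(7,0)·(2)^0 = 1·1 = 1.
  j = 1: C(7,1)·(2)^1 = 7·2 = 14.
  j = 2: C(7,2)·(2)^2 = 21·4 = 84.
  V_q(n, t) = 1 + 14 + 84 = 99.
Step 2: q^n = 3^7 = 2187.
Step 3: Hamming bound ⌊q^n / V_q(n,t)⌋ = ⌊2187/99⌋ = 22.
Step 4: Compare |C| = 10 to 22: satisfied.
The claimed |C| lies below the Hamming bound.


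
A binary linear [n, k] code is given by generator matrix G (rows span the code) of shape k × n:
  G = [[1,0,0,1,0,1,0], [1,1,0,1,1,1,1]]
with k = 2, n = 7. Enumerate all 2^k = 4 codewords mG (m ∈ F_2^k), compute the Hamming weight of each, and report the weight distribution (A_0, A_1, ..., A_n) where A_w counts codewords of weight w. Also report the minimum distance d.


Weight distribution: A_0 = 1, A_3 = 2, A_6 = 1. Minimum distance d = 3.

Enumerate all 2^2 = 4 messages m ∈ F_2^2.
For each, compute codeword c = mG in F_2^7, then tally its weight.
  m = 00 → c = 0000000, weight = 0.
  m = 10 → c = 1001010, weight = 3.
  m = 01 → c = 1101111, weight = 6.
  m = 11 → c = 0100101, weight = 3.
Tally weights:
  weight 0: 1 codewords.
  weight 3: 2 codewords.
  weight 6: 1 codewords.
Minimum distance d = smallest w > 0 with A_w > 0 = 3.
Sanity: Σ A_w = 4 = 2^2 = 4 ✓.


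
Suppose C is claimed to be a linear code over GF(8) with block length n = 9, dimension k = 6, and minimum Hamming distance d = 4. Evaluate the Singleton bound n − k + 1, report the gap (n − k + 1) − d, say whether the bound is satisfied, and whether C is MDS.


Singleton RHS = n − k + 1 = 4, slack = 0, bound satisfied, MDS.

Singleton bound: d ≤ n − k + 1.
Here n = 9, k = 6, so n − k + 1 = 4.
Given d = 4, check d ≤ 4: YES.
Slack = (n − k + 1) − d = 0.
The code is MDS (slack = 0).
Description: the claimed parameters are [9, 6, 4]_8; such a code would be MDS (meets Singleton bound).


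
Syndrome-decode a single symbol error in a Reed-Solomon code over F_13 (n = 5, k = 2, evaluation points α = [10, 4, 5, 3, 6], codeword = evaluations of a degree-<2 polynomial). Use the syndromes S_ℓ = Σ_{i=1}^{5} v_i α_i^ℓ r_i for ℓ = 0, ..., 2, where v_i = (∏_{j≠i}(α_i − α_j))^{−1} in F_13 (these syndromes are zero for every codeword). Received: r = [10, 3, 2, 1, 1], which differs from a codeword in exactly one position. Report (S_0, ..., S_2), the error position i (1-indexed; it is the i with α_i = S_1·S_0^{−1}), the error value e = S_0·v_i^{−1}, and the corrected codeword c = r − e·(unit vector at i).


S = (12, 10, 4), error at position 4, error magnitude e = 10, c = [10, 3, 2, 4, 1].

Step 1: column multipliers v_i = (∏_{j≠i}(α_i − α_j))^{−1} mod 13.
  i = 1 (α = 10): (10−4)(10−5)(10−3)(10−6) = 6·5·7·4 = 840 ≡ 8, so v_1 = 8^{−1} = 5 (mod 13).
  i = 2 (α = 4): (4−10)(4−5)(4−3)(4−6) = (−6)·(−1)·1·(−2) = −12 ≡ 1, so v_2 = 1^{−1} = 1 (mod 13).
  i = 3 (α = 5): (5−10)(5−4)(5−3)(5−6) = (−5)·1·2·(−1) = 10 ≡ 10, so v_3 = 10^{−1} = 4 (mod 13).
  i = 4 (α = 3): (3−10)(3−4)(3−5)(3−6) = (−7)·(−1)·(−2)·(−3) = 42 ≡ 3, so v_4 = 3^{−1} = 9 (mod 13).
  i = 5 (α = 6): (6−10)(6−4)(6−5)(6−3) = (−4)·2·1·3 = −24 ≡ 2, so v_5 = 2^{−1} = 7 (mod 13).
  v = [5, 1, 4, 9, 7].
Step 2: syndromes of r = [10, 3, 2, 1, 1] (all sums mod 13).
  S_0 = Σ v_i r_i = 5·10 + 1·3 + 4·2 + 9·1 + 7·1 = 77 ≡ 12.
  S_1 = Σ v_i α_i r_i = 5·10·10 + 1·4·3 + 4·5·2 + 9·3·1 + 7·6·1 = 621 ≡ 10.
  α_i^2 mod 13 = [9, 3, 12, 9, 10].
  S_2 = Σ v_i α_i^2 r_i = 5·9·10 + 1·3·3 + 4·12·2 + 9·9·1 + 7·10·1 = 706 ≡ 4.
  S = (12, 10, 4) ≠ 0, so r is not a codeword (an error is present).
Step 3: locate the error. For a single error e at position i, S_ℓ = v_i·e·α_i^ℓ, so α_err = S_1/S_0.
  S_0^{−1} = 12^{−1} = 12 (mod 13), so α_err = 10·12 = 120 ≡ 3 = α_4. Error position i = 4.
  Consistency check: S_2/S_1 = 4·4 = 16 ≡ 3 = α_err ✓ (single-error assumption holds).
Step 4: error magnitude e = S_0/v_4 = S_0·∏_{j≠4}(α_4 − α_j) = 12·3 = 36 ≡ 10 (mod 13).
Step 5: correct position 4: c_4 = r_4 − e = 1 − 10 ≡ 4 (mod 13). Hence c = [10, 3, 2, 4, 1].
  Check: interpolating c through the α_i gives m(x) = 7 + 12·x (degree < 2) with m(α_i) = c_i for every i, so c is indeed a codeword.


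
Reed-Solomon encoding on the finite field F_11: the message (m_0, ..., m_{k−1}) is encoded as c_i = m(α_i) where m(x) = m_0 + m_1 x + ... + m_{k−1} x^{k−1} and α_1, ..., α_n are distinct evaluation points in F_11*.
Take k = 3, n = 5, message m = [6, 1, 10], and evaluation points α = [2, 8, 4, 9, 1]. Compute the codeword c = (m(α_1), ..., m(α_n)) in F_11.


c = [4, 5, 5, 0, 6]

Message polynomial: m(x) = 6 + 1·x + 10·x^2 (mod 11).
For each evaluation point α_i, compute m(α_i) mod 11:
  α_1 = 2: Horner steps 10 → 10 → 4, so m(2) = 4.
  α_2 = 8: Horner steps 10 → 4 → 5, so m(8) = 5.
  α_3 = 4: Horner steps 10 → 8 → 5, so m(4) = 5.
  α_4 = 9: Horner steps 10 → 3 → 0, so m(9) = 0.
  α_5 = 1: Horner steps 10 → 0 → 6, so m(1) = 6.
Codeword c = [4, 5, 5, 0, 6] ∈ F_11^5.


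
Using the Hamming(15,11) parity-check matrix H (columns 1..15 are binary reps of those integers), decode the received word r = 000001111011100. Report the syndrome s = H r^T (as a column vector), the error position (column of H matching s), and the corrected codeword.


s = (1, 0, 1, 0)^T, error position = 10, corrected codeword c = 000001111111100

Compute s = H r^T mod 2 one row at a time:
  s_1 = 1 + 1 + 0 + 1 + 1 + 1 + 0 + 0 = 5 ≡ 1 (mod 2).
  s_2 = 0 + 0 + 1 + 1 + 1 + 1 + 0 + 0 = 4 ≡ 0 (mod 2).
  s_3 = 0 + 0 + 1 + 1 + 0 + 1 + 0 + 0 = 3 ≡ 1 (mod 2).
  s_4 = 0 + 0 + 0 + 1 + 1 + 1 + 1 + 0 = 4 ≡ 0 (mod 2).
s = (1, 0, 1, 0)^T — this equals column 10 of H (binary 1010), so error is at position 10.
Correct: flip bit 10 of r = 000001111011100 to get c = 000001111111100.


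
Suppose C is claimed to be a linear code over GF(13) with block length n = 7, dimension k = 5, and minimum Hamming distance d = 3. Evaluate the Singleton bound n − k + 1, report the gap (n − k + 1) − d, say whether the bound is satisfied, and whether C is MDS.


Singleton RHS = n − k + 1 = 3, slack = 0, bound satisfied, MDS.

Singleton bound: d ≤ n − k + 1.
Here n = 7, k = 5, so n − k + 1 = 3.
Given d = 3, check d ≤ 3: YES.
Slack = (n − k + 1) − d = 0.
The code is MDS (slack = 0).
Description: the claimed parameters are [7, 5, 3]_13; such a code would be MDS (meets Singleton bound).


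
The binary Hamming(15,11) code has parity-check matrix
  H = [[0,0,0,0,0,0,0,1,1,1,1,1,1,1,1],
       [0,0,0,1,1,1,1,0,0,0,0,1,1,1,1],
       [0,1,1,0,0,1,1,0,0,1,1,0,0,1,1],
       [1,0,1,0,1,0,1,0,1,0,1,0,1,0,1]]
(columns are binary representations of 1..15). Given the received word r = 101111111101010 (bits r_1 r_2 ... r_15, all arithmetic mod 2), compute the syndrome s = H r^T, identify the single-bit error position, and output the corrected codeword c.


s = (1, 0, 1, 1)^T, error position = 11, corrected codeword c = 101111111111010

Compute s = H r^T mod 2 one row at a time:
  s_1 = 1 + 1 + 1 + 0 + 1 + 0 + 1 + 0 = 5 ≡ 1 (mod 2).
  s_2 = 1 + 1 + 1 + 1 + 1 + 0 + 1 + 0 = 6 ≡ 0 (mod 2).
  s_3 = 0 + 1 + 1 + 1 + 1 + 0 + 1 + 0 = 5 ≡ 1 (mod 2).
  s_4 = 1 + 1 + 1 + 1 + 1 + 0 + 0 + 0 = 5 ≡ 1 (mod 2).
s = (1, 0, 1, 1)^T — this equals column 11 of H (binary 1011), so error is at position 11.
Correct: flip bit 11 of r = 101111111101010 to get c = 101111111111010.


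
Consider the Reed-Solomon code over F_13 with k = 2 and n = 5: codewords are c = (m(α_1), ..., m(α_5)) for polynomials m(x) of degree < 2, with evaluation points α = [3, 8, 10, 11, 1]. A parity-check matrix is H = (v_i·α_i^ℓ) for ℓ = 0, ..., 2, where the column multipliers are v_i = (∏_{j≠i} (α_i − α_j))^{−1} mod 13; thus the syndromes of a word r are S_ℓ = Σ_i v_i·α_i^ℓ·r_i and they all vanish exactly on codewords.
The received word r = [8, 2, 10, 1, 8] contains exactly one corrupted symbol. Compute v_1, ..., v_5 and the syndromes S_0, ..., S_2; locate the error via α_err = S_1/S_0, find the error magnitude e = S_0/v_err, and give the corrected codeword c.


S = (5, 5, 5), error at position 5, error magnitude e = 8, c = [8, 2, 10, 1, 0].

Step 1: column multipliers v_i = (∏_{j≠i}(α_i − α_j))^{−1} mod 13.
  i = 1 (α = 3): (3−8)(3−10)(3−11)(3−1) = (−5)·(−7)·(−8)·2 = −560 ≡ 12, so v_1 = 12^{−1} = 12 (mod 13).
  i = 2 (α = 8): (8−3)(8−10)(8−11)(8−1) = 5·(−2)·(−3)·7 = 210 ≡ 2, so v_2 = 2^{−1} = 7 (mod 13).
  i = 3 (α = 10): (10−3)(10−8)(10−11)(10−1) = 7·2·(−1)·9 = −126 ≡ 4, so v_3 = 4^{−1} = 10 (mod 13).
  i = 4 (α = 11): (11−3)(11−8)(11−10)(11−1) = 8·3·1·10 = 240 ≡ 6, so v_4 = 6^{−1} = 11 (mod 13).
  i = 5 (α = 1): (1−3)(1−8)(1−10)(1−11) = (−2)·(−7)·(−9)·(−10) = 1260 ≡ 12, so v_5 = 12^{−1} = 12 (mod 13).
  v = [12, 7, 10, 11, 12].
Step 2: syndromes of r = [8, 2, 10, 1, 8] (all sums mod 13).
  S_0 = Σ v_i r_i = 12·8 + 7·2 + 10·10 + 11·1 + 12·8 = 317 ≡ 5.
  S_1 = Σ v_i α_i r_i = 12·3·8 + 7·8·2 + 10·10·10 + 11·11·1 + 12·1·8 = 1617 ≡ 5.
  α_i^2 mod 13 = [9, 12, 9, 4, 1].
  S_2 = Σ v_i α_i^2 r_i = 12·9·8 + 7·12·2 + 10·9·10 + 11·4·1 + 12·1·8 = 2072 ≡ 5.
  S = (5, 5, 5) ≠ 0, so r is not a codeword (an error is present).
Step 3: locate the error. For a single error e at position i, S_ℓ = v_i·e·α_i^ℓ, so α_err = S_1/S_0.
  S_0^{−1} = 5^{−1} = 8 (mod 13), so α_err = 5·8 = 40 ≡ 1 = α_5. Error position i = 5.
  Consistency check: S_2/S_1 = 5·8 = 40 ≡ 1 = α_err ✓ (single-error assumption holds).
Step 4: error magnitude e = S_0/v_5 = S_0·∏_{j≠5}(α_5 − α_j) = 5·12 = 60 ≡ 8 (mod 13).
Step 5: correct position 5: c_5 = r_5 − e = 8 − 8 ≡ 0 (mod 13). Hence c = [8, 2, 10, 1, 0].
  Check: interpolating c through the α_i gives m(x) = 9 + 4·x (degree < 2) with m(α_i) = c_i for every i, so c is indeed a codeword.


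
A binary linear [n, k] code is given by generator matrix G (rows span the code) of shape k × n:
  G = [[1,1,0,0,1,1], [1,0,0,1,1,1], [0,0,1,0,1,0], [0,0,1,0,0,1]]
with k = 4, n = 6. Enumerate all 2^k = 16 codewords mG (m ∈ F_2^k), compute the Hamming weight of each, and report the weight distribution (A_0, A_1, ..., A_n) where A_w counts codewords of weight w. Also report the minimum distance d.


Weight distribution: A_0 = 1, A_2 = 6, A_4 = 9. Minimum distance d = 2.

Enumerate all 2^4 = 16 messages m ∈ F_2^4.
For each, compute codeword c = mG in F_2^6, then tally its weight.
  m = 0000 → c = 000000, weight = 0.
  m = 1000 → c = 110011, weight = 4.
  m = 0100 → c = 100111, weight = 4.
  m = 1100 → c = 010100, weight = 2.
  m = 0010 → c = 001010, weight = 2.
  m = 1010 → c = 111001, weight = 4.
  m = 0110 → c = 101101, weight = 4.
  m = 1110 → c = 011110, weight = 4.
  m = 0001 → c = 001001, weight = 2.
  m = 1001 → c = 111010, weight = 4.
  m = 0101 → c = 101110, weight = 4.
  m = 1101 → c = 011101, weight = 4.
  m = 0011 → c = 000011, weight = 2.
  m = 1011 → c = 110000, weight = 2.
  m = 0111 → c = 100100, weight = 2.
  m = 1111 → c = 010111, weight = 4.
Tally weights:
  weight 0: 1 codewords.
  weight 2: 6 codewords.
  weight 4: 9 codewords.
Minimum distance d = smallest w > 0 with A_w > 0 = 2.
Sanity: Σ A_w = 16 = 2^4 = 16 ✓.


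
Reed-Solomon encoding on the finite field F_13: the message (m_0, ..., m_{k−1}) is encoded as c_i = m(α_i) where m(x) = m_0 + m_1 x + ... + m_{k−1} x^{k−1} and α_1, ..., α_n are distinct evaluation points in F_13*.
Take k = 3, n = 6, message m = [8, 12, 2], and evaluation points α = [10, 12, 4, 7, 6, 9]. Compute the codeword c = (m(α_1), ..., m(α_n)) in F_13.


c = [3, 11, 10, 8, 9, 5]

Message polynomial: m(x) = 8 + 12·x + 2·x^2 (mod 13).
For each evaluation point α_i, compute m(α_i) mod 13:
  α_1 = 10: Horner steps 2 → 6 → 3, so m(10) = 3.
  α_2 = 12: Horner steps 2 → 10 → 11, so m(12) = 11.
  α_3 = 4: Horner steps 2 → 7 → 10, so m(4) = 10.
  α_4 = 7: Horner steps 2 → 0 → 8, so m(7) = 8.
  α_5 = 6: Horner steps 2 → 11 → 9, so m(6) = 9.
  α_6 = 9: Horner steps 2 → 4 → 5, so m(9) = 5.
Codeword c = [3, 11, 10, 8, 9, 5] ∈ F_13^6.


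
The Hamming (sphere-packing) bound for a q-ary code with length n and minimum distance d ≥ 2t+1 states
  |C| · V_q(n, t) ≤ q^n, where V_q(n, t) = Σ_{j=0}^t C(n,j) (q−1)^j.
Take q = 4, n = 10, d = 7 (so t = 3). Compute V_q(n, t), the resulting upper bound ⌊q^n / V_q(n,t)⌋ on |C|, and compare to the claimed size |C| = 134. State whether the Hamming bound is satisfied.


V_q(n, t) = 3676, q^n = 1048576, Hamming bound = 285, |C| = 134 ≤ bound (satisfied).

Step 1: Compute V_q(n, t) = Σ_{j=0}^3 C(n, j) (q−1)^j.
  j = 0: C(10,0)·(3)^0 = 1·1 = 1.
  j = 1: C(10,1)·(3)^1 = 10·3 = 30.
  j = 2: C(10,2)·(3)^2 = 45·9 = 405.
  j = 3: C(10,3)·(3)^3 = 120·27 = 3240.
  V_q(n, t) = 1 + 30 + 405 + 3240 = 3676.
Step 2: q^n = 4^10 = 1048576.
Step 3: Hamming bound ⌊q^n / V_q(n,t)⌋ = ⌊1048576/3676⌋ = 285.
Step 4: Compare |C| = 134 to 285: satisfied.
The claimed |C| lies below the Hamming bound.


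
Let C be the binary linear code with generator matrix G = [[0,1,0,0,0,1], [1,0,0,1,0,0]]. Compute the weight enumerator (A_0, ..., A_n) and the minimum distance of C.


Weight distribution: A_0 = 1, A_2 = 2, A_4 = 1. Minimum distance d = 2.

Enumerate all 2^2 = 4 messages m ∈ F_2^2.
For each, compute codeword c = mG in F_2^6, then tally its weight.
  m = 00 → c = 000000, weight = 0.
  m = 10 → c = 010001, weight = 2.
  m = 01 → c = 100100, weight = 2.
  m = 11 → c = 110101, weight = 4.
Tally weights:
  weight 0: 1 codewords.
  weight 2: 2 codewords.
  weight 4: 1 codewords.
Minimum distance d = smallest w > 0 with A_w > 0 = 2.
Sanity: Σ A_w = 4 = 2^2 = 4 ✓.


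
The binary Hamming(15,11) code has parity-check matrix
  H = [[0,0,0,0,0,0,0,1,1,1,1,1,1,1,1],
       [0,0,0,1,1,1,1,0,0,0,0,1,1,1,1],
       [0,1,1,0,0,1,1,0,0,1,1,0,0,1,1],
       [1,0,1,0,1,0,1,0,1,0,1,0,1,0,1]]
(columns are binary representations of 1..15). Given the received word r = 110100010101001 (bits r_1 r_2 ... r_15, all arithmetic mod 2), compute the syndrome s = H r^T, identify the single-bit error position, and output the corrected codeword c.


s = (0, 1, 1, 0)^T, error position = 6, corrected codeword c = 110101010101001

Compute s = H r^T mod 2 one row at a time:
  s_1 = 1 + 0 + 1 + 0 + 1 + 0 + 0 + 1 = 4 ≡ 0 (mod 2).
  s_2 = 1 + 0 + 0 + 0 + 1 + 0 + 0 + 1 = 3 ≡ 1 (mod 2).
  s_3 = 1 + 0 + 0 + 0 + 1 + 0 + 0 + 1 = 3 ≡ 1 (mod 2).
  s_4 = 1 + 0 + 0 + 0 + 0 + 0 + 0 + 1 = 2 ≡ 0 (mod 2).
s = (0, 1, 1, 0)^T — this equals column 6 of H (binary 0110), so error is at position 6.
Correct: flip bit 6 of r = 110100010101001 to get c = 110101010101001.


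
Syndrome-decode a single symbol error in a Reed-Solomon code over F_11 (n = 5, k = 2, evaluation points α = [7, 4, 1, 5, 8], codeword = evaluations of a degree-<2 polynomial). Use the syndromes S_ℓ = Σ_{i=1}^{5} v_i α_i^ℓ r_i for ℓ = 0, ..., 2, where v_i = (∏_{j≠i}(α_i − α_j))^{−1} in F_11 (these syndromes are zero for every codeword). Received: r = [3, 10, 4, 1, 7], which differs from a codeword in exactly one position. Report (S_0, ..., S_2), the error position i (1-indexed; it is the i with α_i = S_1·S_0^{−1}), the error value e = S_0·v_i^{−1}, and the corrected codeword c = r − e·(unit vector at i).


S = (8, 1, 7), error at position 1, error magnitude e = 9, c = [5, 10, 4, 1, 7].

Step 1: column multipliers v_i = (∏_{j≠i}(α_i − α_j))^{−1} mod 11.
  i = 1 (α = 7): (7−4)(7−1)(7−5)(7−8) = 3·6·2·(−1) = −36 ≡ 8, so v_1 = 8^{−1} = 7 (mod 11).
  i = 2 (α = 4): (4−7)(4−1)(4−5)(4−8) = (−3)·3·(−1)·(−4) = −36 ≡ 8, so v_2 = 8^{−1} = 7 (mod 11).
  i = 3 (α = 1): (1−7)(1−4)(1−5)(1−8) = (−6)·(−3)·(−4)·(−7) = 504 ≡ 9, so v_3 = 9^{−1} = 5 (mod 11).
  i = 4 (α = 5): (5−7)(5−4)(5−1)(5−8) = (−2)·1·4·(−3) = 24 ≡ 2, so v_4 = 2^{−1} = 6 (mod 11).
  i = 5 (α = 8): (8−7)(8−4)(8−1)(8−5) = 1·4·7·3 = 84 ≡ 7, so v_5 = 7^{−1} = 8 (mod 11).
  v = [7, 7, 5, 6, 8].
Step 2: syndromes of r = [3, 10, 4, 1, 7] (all sums mod 11).
  S_0 = Σ v_i r_i = 7·3 + 7·10 + 5·4 + 6·1 + 8·7 = 173 ≡ 8.
  S_1 = Σ v_i α_i r_i = 7·7·3 + 7·4·10 + 5·1·4 + 6·5·1 + 8·8·7 = 925 ≡ 1.
  α_i^2 mod 11 = [5, 5, 1, 3, 9].
  S_2 = Σ v_i α_i^2 r_i = 7·5·3 + 7·5·10 + 5·1·4 + 6·3·1 + 8·9·7 = 997 ≡ 7.
  S = (8, 1, 7) ≠ 0, so r is not a codeword (an error is present).
Step 3: locate the error. For a single error e at position i, S_ℓ = v_i·e·α_i^ℓ, so α_err = S_1/S_0.
  S_0^{−1} = 8^{−1} = 7 (mod 11), so α_err = 1·7 = 7 ≡ 7 = α_1. Error position i = 1.
  Consistency check: S_2/S_1 = 7·1 = 7 ≡ 7 = α_err ✓ (single-error assumption holds).
Step 4: error magnitude e = S_0/v_1 = S_0·∏_{j≠1}(α_1 − α_j) = 8·8 = 64 ≡ 9 (mod 11).
Step 5: correct position 1: c_1 = r_1 − e = 3 − 9 ≡ 5 (mod 11). Hence c = [5, 10, 4, 1, 7].
  Check: interpolating c through the α_i gives m(x) = 2 + 2·x (degree < 2) with m(α_i) = c_i for every i, so c is indeed a codeword.


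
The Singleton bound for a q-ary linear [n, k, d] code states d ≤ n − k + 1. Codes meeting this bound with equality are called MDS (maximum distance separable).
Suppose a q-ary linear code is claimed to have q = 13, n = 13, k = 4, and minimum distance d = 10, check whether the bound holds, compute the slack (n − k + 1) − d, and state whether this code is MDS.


Singleton RHS = n − k + 1 = 10, slack = 0, bound satisfied, MDS.

Singleton bound: d ≤ n − k + 1.
Here n = 13, k = 4, so n − k + 1 = 10.
Given d = 10, check d ≤ 10: YES.
Slack = (n − k + 1) − d = 0.
The code is MDS (slack = 0).
Description: the claimed parameters are [13, 4, 10]_13; such a code would be MDS (meets Singleton bound).


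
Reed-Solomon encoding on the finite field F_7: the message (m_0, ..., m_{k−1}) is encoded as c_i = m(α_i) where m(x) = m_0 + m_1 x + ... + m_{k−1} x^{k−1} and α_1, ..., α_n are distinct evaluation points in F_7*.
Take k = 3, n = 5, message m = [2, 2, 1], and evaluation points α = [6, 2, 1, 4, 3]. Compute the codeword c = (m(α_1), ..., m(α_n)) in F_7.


c = [1, 3, 5, 5, 3]

Message polynomial: m(x) = 2 + 2·x + 1·x^2 (mod 7).
For each evaluation point α_i, compute m(α_i) mod 7:
  α_1 = 6: Horner steps 1 → 1 → 1, so m(6) = 1.
  α_2 = 2: Horner steps 1 → 4 → 3, so m(2) = 3.
  α_3 = 1: Horner steps 1 → 3 → 5, so m(1) = 5.
  α_4 = 4: Horner steps 1 → 6 → 5, so m(4) = 5.
  α_5 = 3: Horner steps 1 → 5 → 3, so m(3) = 3.
Codeword c = [1, 3, 5, 5, 3] ∈ F_7^5.


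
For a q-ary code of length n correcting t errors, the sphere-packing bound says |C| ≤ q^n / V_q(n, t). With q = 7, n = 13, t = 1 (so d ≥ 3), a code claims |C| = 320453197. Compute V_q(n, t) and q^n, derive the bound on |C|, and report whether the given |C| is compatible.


V_q(n, t) = 79, q^n = 96889010407, Hamming bound = 1226443169, |C| = 320453197 ≤ bound (satisfied).

Step 1: Compute V_q(n, t) = Σ_{j=0}^1 C(n, j) (q−1)^j.
  j = 0: C(13,0)·(6)^0 = 1·1 = 1.
  j = 1: C(13,1)·(6)^1 = 13·6 = 78.
  V_q(n, t) = 1 + 78 = 79.
Step 2: q^n = 7^13 = 96889010407.
Step 3: Hamming bound ⌊q^n / V_q(n,t)⌋ = ⌊96889010407/79⌋ = 1226443169.
Step 4: Compare |C| = 320453197 to 1226443169: satisfied.
The claimed |C| lies below the Hamming bound.


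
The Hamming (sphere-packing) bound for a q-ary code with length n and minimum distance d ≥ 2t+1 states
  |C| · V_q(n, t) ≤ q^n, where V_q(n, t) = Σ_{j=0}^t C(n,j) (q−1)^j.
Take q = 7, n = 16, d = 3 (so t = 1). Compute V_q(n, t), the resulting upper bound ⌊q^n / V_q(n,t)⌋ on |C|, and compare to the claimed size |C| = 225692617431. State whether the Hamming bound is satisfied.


V_q(n, t) = 97, q^n = 33232930569601, Hamming bound = 342607531645, |C| = 225692617431 ≤ bound (satisfied).

Step 1: Compute V_q(n, t) = Σ_{j=0}^1 C(n, j) (q−1)^j.
  j = 0: C(16,0)·(6)^0 = 1·1 = 1.
  j = 1: C(16,1)·(6)^1 = 16·6 = 96.
  V_q(n, t) = 1 + 96 = 97.
Step 2: q^n = 7^16 = 33232930569601.
Step 3: Hamming bound ⌊q^n / V_q(n,t)⌋ = ⌊33232930569601/97⌋ = 342607531645.
Step 4: Compare |C| = 225692617431 to 342607531645: satisfied.
The claimed |C| lies below the Hamming bound.


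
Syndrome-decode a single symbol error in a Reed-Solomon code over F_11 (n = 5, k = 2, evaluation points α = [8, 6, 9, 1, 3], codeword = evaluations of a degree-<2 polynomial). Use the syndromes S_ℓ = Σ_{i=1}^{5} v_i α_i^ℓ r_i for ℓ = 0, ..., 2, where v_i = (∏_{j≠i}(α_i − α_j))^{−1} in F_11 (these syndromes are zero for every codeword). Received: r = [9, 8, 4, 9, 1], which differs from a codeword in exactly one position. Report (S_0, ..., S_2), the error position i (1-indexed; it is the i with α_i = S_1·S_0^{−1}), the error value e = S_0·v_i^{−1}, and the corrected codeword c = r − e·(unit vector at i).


S = (2, 2, 2), error at position 4, error magnitude e = 9, c = [9, 8, 4, 0, 1].

Step 1: column multipliers v_i = (∏_{j≠i}(α_i − α_j))^{−1} mod 11.
  i = 1 (α = 8): (8−6)(8−9)(8−1)(8−3) = 2·(−1)·7·5 = −70 ≡ 7, so v_1 = 7^{−1} = 8 (mod 11).
  i = 2 (α = 6): (6−8)(6−9)(6−1)(6−3) = (−2)·(−3)·5·3 = 90 ≡ 2, so v_2 = 2^{−1} = 6 (mod 11).
  i = 3 (α = 9): (9−8)(9−6)(9−1)(9−3) = 1·3·8·6 = 144 ≡ 1, so v_3 = 1^{−1} = 1 (mod 11).
  i = 4 (α = 1): (1−8)(1−6)(1−9)(1−3) = (−7)·(−5)·(−8)·(−2) = 560 ≡ 10, so v_4 = 10^{−1} = 10 (mod 11).
  i = 5 (α = 3): (3−8)(3−6)(3−9)(3−1) = (−5)·(−3)·(−6)·2 = −180 ≡ 7, so v_5 = 7^{−1} = 8 (mod 11).
  v = [8, 6, 1, 10, 8].
Step 2: syndromes of r = [9, 8, 4, 9, 1] (all sums mod 11).
  S_0 = Σ v_i r_i = 8·9 + 6·8 + 1·4 + 10·9 + 8·1 = 222 ≡ 2.
  S_1 = Σ v_i α_i r_i = 8·8·9 + 6·6·8 + 1·9·4 + 10·1·9 + 8·3·1 = 1014 ≡ 2.
  α_i^2 mod 11 = [9, 3, 4, 1, 9].
  S_2 = Σ v_i α_i^2 r_i = 8·9·9 + 6·3·8 + 1·4·4 + 10·1·9 + 8·9·1 = 970 ≡ 2.
  S = (2, 2, 2) ≠ 0, so r is not a codeword (an error is present).
Step 3: locate the error. For a single error e at position i, S_ℓ = v_i·e·α_i^ℓ, so α_err = S_1/S_0.
  S_0^{−1} = 2^{−1} = 6 (mod 11), so α_err = 2·6 = 12 ≡ 1 = α_4. Error position i = 4.
  Consistency check: S_2/S_1 = 2·6 = 12 ≡ 1 = α_err ✓ (single-error assumption holds).
Step 4: error magnitude e = S_0/v_4 = S_0·∏_{j≠4}(α_4 − α_j) = 2·10 = 20 ≡ 9 (mod 11).
Step 5: correct position 4: c_4 = r_4 − e = 9 − 9 ≡ 0 (mod 11). Hence c = [9, 8, 4, 0, 1].
  Check: interpolating c through the α_i gives m(x) = 5 + 6·x (degree < 2) with m(α_i) = c_i for every i, so c is indeed a codeword.


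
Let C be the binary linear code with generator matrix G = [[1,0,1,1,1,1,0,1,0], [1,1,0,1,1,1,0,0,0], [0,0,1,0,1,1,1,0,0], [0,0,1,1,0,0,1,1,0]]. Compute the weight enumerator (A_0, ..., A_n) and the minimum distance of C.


Weight distribution: A_0 = 1, A_2 = 1, A_3 = 3, A_4 = 5, A_5 = 4, A_6 = 1, A_7 = 1. Minimum distance d = 2.

Enumerate all 2^4 = 16 messages m ∈ F_2^4.
For each, compute codeword c = mG in F_2^9, then tally its weight.
  m = 0000 → c = 000000000, weight = 0.
  m = 1000 → c = 101111010, weight = 6.
  m = 0100 → c = 110111000, weight = 5.
  m = 1100 → c = 011000010, weight = 3.
  m = 0010 → c = 001011100, weight = 4.
  m = 1010 → c = 100100110, weight = 4.
  m = 0110 → c = 111100100, weight = 5.
  m = 1110 → c = 010011110, weight = 5.
  m = 0001 → c = 001100110, weight = 4.
  m = 1001 → c = 100011100, weight = 4.
  m = 0101 → c = 111011110, weight = 7.
  m = 1101 → c = 010100100, weight = 3.
  m = 0011 → c = 000111010, weight = 4.
  m = 1011 → c = 101000000, weight = 2.
  m = 0111 → c = 110000010, weight = 3.
  m = 1111 → c = 011111000, weight = 5.
Tally weights:
  weight 0: 1 codewords.
  weight 2: 1 codewords.
  weight 3: 3 codewords.
  weight 4: 5 codewords.
  weight 5: 4 codewords.
  weight 6: 1 codewords.
  weight 7: 1 codewords.
Minimum distance d = smallest w > 0 with A_w > 0 = 2.
Sanity: Σ A_w = 16 = 2^4 = 16 ✓.


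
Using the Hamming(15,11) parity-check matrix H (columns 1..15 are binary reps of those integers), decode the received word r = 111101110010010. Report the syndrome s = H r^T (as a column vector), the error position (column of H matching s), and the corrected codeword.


s = (1, 0, 0, 0)^T, error position = 8, corrected codeword c = 111101100010010

Compute s = H r^T mod 2 one row at a time:
  s_1 = 1 + 0 + 0 + 1 + 0 + 0 + 1 + 0 = 3 ≡ 1 (mod 2).
  s_2 = 1 + 0 + 1 + 1 + 0 + 0 + 1 + 0 = 4 ≡ 0 (mod 2).
  s_3 = 1 + 1 + 1 + 1 + 0 + 1 + 1 + 0 = 6 ≡ 0 (mod 2).
  s_4 = 1 + 1 + 0 + 1 + 0 + 1 + 0 + 0 = 4 ≡ 0 (mod 2).
s = (1, 0, 0, 0)^T — this equals column 8 of H (binary 1000), so error is at position 8.
Correct: flip bit 8 of r = 111101110010010 to get c = 111101100010010.


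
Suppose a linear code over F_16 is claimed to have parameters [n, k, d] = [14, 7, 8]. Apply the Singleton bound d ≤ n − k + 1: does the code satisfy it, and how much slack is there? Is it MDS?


Singleton RHS = n − k + 1 = 8, slack = 0, bound satisfied, MDS.

Singleton bound: d ≤ n − k + 1.
Here n = 14, k = 7, so n − k + 1 = 8.
Given d = 8, check d ≤ 8: YES.
Slack = (n − k + 1) − d = 0.
The code is MDS (slack = 0).
Description: the claimed parameters are [14, 7, 8]_16; such a code would be MDS (meets Singleton bound).


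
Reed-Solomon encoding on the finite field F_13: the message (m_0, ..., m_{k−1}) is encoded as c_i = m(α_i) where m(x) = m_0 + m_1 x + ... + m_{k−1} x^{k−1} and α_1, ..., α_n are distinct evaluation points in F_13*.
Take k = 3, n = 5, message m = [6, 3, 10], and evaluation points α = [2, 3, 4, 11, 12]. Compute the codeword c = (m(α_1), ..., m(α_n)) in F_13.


c = [0, 1, 9, 1, 0]

Message polynomial: m(x) = 6 + 3·x + 10·x^2 (mod 13).
For each evaluation point α_i, compute m(α_i) mod 13:
  α_1 = 2: Horner steps 10 → 10 → 0, so m(2) = 0.
  α_2 = 3: Horner steps 10 → 7 → 1, so m(3) = 1.
  α_3 = 4: Horner steps 10 → 4 → 9, so m(4) = 9.
  α_4 = 11: Horner steps 10 → 9 → 1, so m(11) = 1.
  α_5 = 12: Horner steps 10 → 6 → 0, so m(12) = 0.
Codeword c = [0, 1, 9, 1, 0] ∈ F_13^5.


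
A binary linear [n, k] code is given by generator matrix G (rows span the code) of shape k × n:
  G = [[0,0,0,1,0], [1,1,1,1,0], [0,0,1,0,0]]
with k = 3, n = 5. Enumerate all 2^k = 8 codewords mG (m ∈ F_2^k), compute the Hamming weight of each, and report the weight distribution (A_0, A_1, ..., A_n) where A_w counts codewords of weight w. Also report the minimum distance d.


Weight distribution: A_0 = 1, A_1 = 2, A_2 = 2, A_3 = 2, A_4 = 1. Minimum distance d = 1.

Enumerate all 2^3 = 8 messages m ∈ F_2^3.
For each, compute codeword c = mG in F_2^5, then tally its weight.
  m = 000 → c = 00000, weight = 0.
  m = 100 → c = 00010, weight = 1.
  m = 010 → c = 11110, weight = 4.
  m = 110 → c = 11100, weight = 3.
  m = 001 → c = 00100, weight = 1.
  m = 101 → c = 00110, weight = 2.
  m = 011 → c = 11010, weight = 3.
  m = 111 → c = 11000, weight = 2.
Tally weights:
  weight 0: 1 codewords.
  weight 1: 2 codewords.
  weight 2: 2 codewords.
  weight 3: 2 codewords.
  weight 4: 1 codewords.
Minimum distance d = smallest w > 0 with A_w > 0 = 1.
Sanity: Σ A_w = 8 = 2^3 = 8 ✓.


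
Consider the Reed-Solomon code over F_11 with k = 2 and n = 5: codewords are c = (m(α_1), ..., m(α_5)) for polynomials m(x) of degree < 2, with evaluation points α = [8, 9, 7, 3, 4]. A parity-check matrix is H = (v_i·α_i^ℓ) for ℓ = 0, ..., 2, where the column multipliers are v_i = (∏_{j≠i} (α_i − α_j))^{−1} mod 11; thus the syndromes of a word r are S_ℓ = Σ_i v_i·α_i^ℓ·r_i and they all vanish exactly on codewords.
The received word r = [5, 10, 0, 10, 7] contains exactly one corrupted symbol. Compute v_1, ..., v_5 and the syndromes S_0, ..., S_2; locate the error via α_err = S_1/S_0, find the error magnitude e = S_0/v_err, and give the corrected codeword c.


S = (3, 9, 5), error at position 4, error magnitude e = 8, c = [5, 10, 0, 2, 7].

Step 1: column multipliers v_i = (∏_{j≠i}(α_i − α_j))^{−1} mod 11.
  i = 1 (α = 8): (8−9)(8−7)(8−3)(8−4) = (−1)·1·5·4 = −20 ≡ 2, so v_1 = 2^{−1} = 6 (mod 11).
  i = 2 (α = 9): (9−8)(9−7)(9−3)(9−4) = 1·2·6·5 = 60 ≡ 5, so v_2 = 5^{−1} = 9 (mod 11).
  i = 3 (α = 7): (7−8)(7−9)(7−3)(7−4) = (−1)·(−2)·4·3 = 24 ≡ 2, so v_3 = 2^{−1} = 6 (mod 11).
  i = 4 (α = 3): (3−8)(3−9)(3−7)(3−4) = (−5)·(−6)·(−4)·(−1) = 120 ≡ 10, so v_4 = 10^{−1} = 10 (mod 11).
  i = 5 (α = 4): (4−8)(4−9)(4−7)(4−3) = (−4)·(−5)·(−3)·1 = −60 ≡ 6, so v_5 = 6^{−1} = 2 (mod 11).
  v = [6, 9, 6, 10, 2].
Step 2: syndromes of r = [5, 10, 0, 10, 7] (all sums mod 11).
  S_0 = Σ v_i r_i = 6·5 + 9·10 + 6·0 + 10·10 + 2·7 = 234 ≡ 3.
  S_1 = Σ v_i α_i r_i = 6·8·5 + 9·9·10 + 6·7·0 + 10·3·10 + 2·4·7 = 1406 ≡ 9.
  α_i^2 mod 11 = [9, 4, 5, 9, 5].
  S_2 = Σ v_i α_i^2 r_i = 6·9·5 + 9·4·10 + 6·5·0 + 10·9·10 + 2·5·7 = 1600 ≡ 5.
  S = (3, 9, 5) ≠ 0, so r is not a codeword (an error is present).
Step 3: locate the error. For a single error e at position i, S_ℓ = v_i·e·α_i^ℓ, so α_err = S_1/S_0.
  S_0^{−1} = 3^{−1} = 4 (mod 11), so α_err = 9·4 = 36 ≡ 3 = α_4. Error position i = 4.
  Consistency check: S_2/S_1 = 5·5 = 25 ≡ 3 = α_err ✓ (single-error assumption holds).
Step 4: error magnitude e = S_0/v_4 = S_0·∏_{j≠4}(α_4 − α_j) = 3·10 = 30 ≡ 8 (mod 11).
Step 5: correct position 4: c_4 = r_4 − e = 10 − 8 ≡ 2 (mod 11). Hence c = [5, 10, 0, 2, 7].
  Check: interpolating c through the α_i gives m(x) = 9 + 5·x (degree < 2) with m(α_i) = c_i for every i, so c is indeed a codeword.


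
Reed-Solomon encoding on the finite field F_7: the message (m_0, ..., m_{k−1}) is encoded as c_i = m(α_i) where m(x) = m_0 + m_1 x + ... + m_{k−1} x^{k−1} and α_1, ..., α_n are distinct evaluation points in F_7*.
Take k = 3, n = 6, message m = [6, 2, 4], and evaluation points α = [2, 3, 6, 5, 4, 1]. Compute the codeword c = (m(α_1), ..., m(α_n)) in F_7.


c = [5, 6, 1, 4, 1, 5]

Message polynomial: m(x) = 6 + 2·x + 4·x^2 (mod 7).
For each evaluation point α_i, compute m(α_i) mod 7:
  α_1 = 2: Horner steps 4 → 3 → 5, so m(2) = 5.
  α_2 = 3: Horner steps 4 → 0 → 6, so m(3) = 6.
  α_3 = 6: Horner steps 4 → 5 → 1, so m(6) = 1.
  α_4 = 5: Horner steps 4 → 1 → 4, so m(5) = 4.
  α_5 = 4: Horner steps 4 → 4 → 1, so m(4) = 1.
  α_6 = 1: Horner steps 4 → 6 → 5, so m(1) = 5.
Codeword c = [5, 6, 1, 4, 1, 5] ∈ F_7^6.


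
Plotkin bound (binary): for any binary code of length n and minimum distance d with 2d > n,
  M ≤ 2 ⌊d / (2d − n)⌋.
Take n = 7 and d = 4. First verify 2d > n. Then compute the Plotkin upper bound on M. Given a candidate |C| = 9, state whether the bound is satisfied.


Plotkin bound M ≤ 8; given |C| = 9 > bound (violated).

Check applicability: 2d = 8, n = 7.
2d − n = 1 > 0, so Plotkin applies.
Compute d/(2d−n) = 4/1 ≈ 4.0000.
⌊d/(2d−n)⌋ = 4.
Plotkin bound: M ≤ 2·4 = 8.
Given |C| = 9, check: VIOLATED.
This |C| is above the Plotkin bound, so no binary code with n = 7, d = 4 and 9 codewords exists.


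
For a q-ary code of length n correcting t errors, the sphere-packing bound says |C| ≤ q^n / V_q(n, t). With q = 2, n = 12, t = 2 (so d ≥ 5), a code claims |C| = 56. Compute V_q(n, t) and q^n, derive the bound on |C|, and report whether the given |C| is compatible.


V_q(n, t) = 79, q^n = 4096, Hamming bound = 51, |C| = 56 > bound (violated).

Step 1: Compute V_q(n, t) = Σ_{j=0}^2 C(n, j) (q−1)^j.
  j = 0: C(12,0)·(1)^0 = 1·1 = 1.
  j = 1: C(12,1)·(1)^1 = 12·1 = 12.
  j = 2: C(12,2)·(1)^2 = 66·1 = 66.
  V_q(n, t) = 1 + 12 + 66 = 79.
Step 2: q^n = 2^12 = 4096.
Step 3: Hamming bound ⌊q^n / V_q(n,t)⌋ = ⌊4096/79⌋ = 51.
Step 4: Compare |C| = 56 to 51: violated.
The claimed |C| lies above the Hamming bound, so no 2-ary code of length 12 with d ≥ 5 can have 56 codewords.


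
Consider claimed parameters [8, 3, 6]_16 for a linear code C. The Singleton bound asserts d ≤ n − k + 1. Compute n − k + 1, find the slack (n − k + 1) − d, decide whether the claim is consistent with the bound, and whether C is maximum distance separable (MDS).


Singleton RHS = n − k + 1 = 6, slack = 0, bound satisfied, MDS.

Singleton bound: d ≤ n − k + 1.
Here n = 8, k = 3, so n − k + 1 = 6.
Given d = 6, check d ≤ 6: YES.
Slack = (n − k + 1) − d = 0.
The code is MDS (slack = 0).
Description: the claimed parameters are [8, 3, 6]_16; such a code would be MDS (meets Singleton bound).
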